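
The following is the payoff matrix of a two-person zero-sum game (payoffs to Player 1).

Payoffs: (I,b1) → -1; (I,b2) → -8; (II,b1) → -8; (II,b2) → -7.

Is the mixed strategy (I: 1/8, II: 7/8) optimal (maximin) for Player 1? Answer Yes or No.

Against b1 this mix gives (1/8)·(-1) + (7/8)·(-8) = -57/8.
Against b2 this mix gives (1/8)·(-8) + (7/8)·(-7) = -57/8.
All of Player 2's active replies (b1, b2) yield -57/8, and no column does worse for Player 1. The mix makes Player 2 indifferent and guarantees -57/8, so it is optimal.

Yes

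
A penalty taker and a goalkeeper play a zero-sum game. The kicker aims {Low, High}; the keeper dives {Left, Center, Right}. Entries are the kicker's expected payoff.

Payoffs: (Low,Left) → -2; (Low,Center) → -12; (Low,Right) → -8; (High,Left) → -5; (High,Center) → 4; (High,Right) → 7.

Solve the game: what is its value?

-68/19

Row minima: Low → -12, High → -5; maximin = -5.
Column maxima: Left → -2, Center → 4, Right → 7; minimax = -2.
-5 ≠ -2, so there is no saddle point; optimal play is mixed.
Right is strictly dominated by Center (it gives the kicker strictly more in every row), so the keeper never plays it.
On the remaining 2×2 (Low, High vs Left, Center):
Let the kicker play Low with probability p. Expected payoff against Left: (-2)p + (-5)(1−p) = 3p − 5; against Center: (-12)p + 4(1−p) = −16p + 4.
Setting these equal: 3p − 5 = −16p + 4 ⇒ 19p = 9 ⇒ p = 9/19, and the value is (3)·(9/19) − 5 = -68/19.
For the keeper: with q = P(Left), equating Low's and High's payoffs gives 10q − 12 = −9q + 4 ⇒ q = 16/19.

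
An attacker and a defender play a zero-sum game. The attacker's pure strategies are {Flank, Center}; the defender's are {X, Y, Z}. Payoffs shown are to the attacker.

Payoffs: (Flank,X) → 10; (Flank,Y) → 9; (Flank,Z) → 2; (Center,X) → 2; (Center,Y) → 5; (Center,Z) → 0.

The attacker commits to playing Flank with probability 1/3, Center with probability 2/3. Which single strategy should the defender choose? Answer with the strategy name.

If the defender plays X, the attacker's expected payoff is (1/3)·10 + (2/3)·2 = 14/3.
If the defender plays Y, the attacker's expected payoff is (1/3)·9 + (2/3)·5 = 19/3.
If the defender plays Z, the attacker's expected payoff is (1/3)·2 + (2/3)·0 = 2/3.
The defender minimizes the attacker's payoff; the smallest is 2/3, so the best response is Z.

Z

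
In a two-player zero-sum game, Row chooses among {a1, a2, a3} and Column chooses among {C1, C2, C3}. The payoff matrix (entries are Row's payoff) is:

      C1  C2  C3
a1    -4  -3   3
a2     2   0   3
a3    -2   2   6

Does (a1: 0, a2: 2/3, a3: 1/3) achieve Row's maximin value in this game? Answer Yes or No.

Yes

Against C1 this mix gives (2/3)·2 + (1/3)·(-2) = 2/3.
Against C2 this mix gives (2/3)·0 + (1/3)·2 = 2/3.
Against C3 this mix gives (2/3)·3 + (1/3)·6 = 4.
All of Column's active replies (C1, C2) yield 2/3, and no column does worse for Row. The mix makes Column indifferent and guarantees 2/3, so it is optimal.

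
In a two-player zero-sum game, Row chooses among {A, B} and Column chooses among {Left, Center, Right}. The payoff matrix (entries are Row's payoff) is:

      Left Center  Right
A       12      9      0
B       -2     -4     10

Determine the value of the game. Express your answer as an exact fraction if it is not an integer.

Row minima: A → 0, B → -4; maximin = 0.
Column maxima: Left → 12, Center → 9, Right → 10; minimax = 9.
0 ≠ 9, so there is no saddle point; optimal play is mixed.
Left is strictly dominated by Center (it gives Row strictly more in every row), so Column never plays it.
On the remaining 2×2 (A, B vs Center, Right):
Let Row play A with probability p. Expected payoff against Center: 9p + (-4)(1−p) = 13p − 4; against Right: 0p + 10(1−p) = −10p + 10.
Setting these equal: 13p − 4 = −10p + 10 ⇒ 23p = 14 ⇒ p = 14/23, and the value is (13)·(14/23) − 4 = 90/23.
For Column: with q = P(Center), equating A's and B's payoffs gives 9q = −14q + 10 ⇒ q = 10/23.

90/23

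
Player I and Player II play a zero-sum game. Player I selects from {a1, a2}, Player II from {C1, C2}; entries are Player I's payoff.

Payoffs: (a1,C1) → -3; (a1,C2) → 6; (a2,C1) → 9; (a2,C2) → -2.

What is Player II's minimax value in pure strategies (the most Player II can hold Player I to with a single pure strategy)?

6

Column maxima: C1 → 9, C2 → 6.
The smallest of these is 6.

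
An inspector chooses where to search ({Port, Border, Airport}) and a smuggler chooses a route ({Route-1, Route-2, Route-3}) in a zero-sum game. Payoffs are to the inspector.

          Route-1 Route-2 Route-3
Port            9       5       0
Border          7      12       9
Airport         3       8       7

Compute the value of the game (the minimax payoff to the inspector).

Row minima: Port → 0, Border → 7, Airport → 3; maximin = 7.
Column maxima: Route-1 → 9, Route-2 → 12, Route-3 → 9; minimax = 9.
7 ≠ 9, so there is no saddle point; optimal play is mixed.
Airport is strictly dominated by Border, so the inspector never plays it.
Route-2 is strictly dominated by Route-3 (it gives the inspector strictly more in every row), so the smuggler never plays it.
On the remaining 2×2 (Port, Border vs Route-1, Route-3):
Let the inspector play Port with probability p. Expected payoff against Route-1: 9p + 7(1−p) = 2p + 7; against Route-3: 0p + 9(1−p) = −9p + 9.
Setting these equal: 2p + 7 = −9p + 9 ⇒ 11p = 2 ⇒ p = 2/11, and the value is (2)·(2/11) + 7 = 81/11.
For the smuggler: with q = P(Route-1), equating Port's and Border's payoffs gives 9q = −2q + 9 ⇒ q = 9/11.

81/11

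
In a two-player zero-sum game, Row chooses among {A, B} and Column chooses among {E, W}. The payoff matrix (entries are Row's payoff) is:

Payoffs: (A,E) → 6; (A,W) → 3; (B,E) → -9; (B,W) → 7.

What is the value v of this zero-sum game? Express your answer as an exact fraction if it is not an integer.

69/19

Row minima: A → 3, B → -9; maximin = 3.
Column maxima: E → 6, W → 7; minimax = 6.
3 ≠ 6, so there is no saddle point; optimal play is mixed.
Let Row play A with probability p. Expected payoff against E: 6p + (-9)(1−p) = 15p − 9; against W: 3p + 7(1−p) = −4p + 7.
Setting these equal: 15p − 9 = −4p + 7 ⇒ 19p = 16 ⇒ p = 16/19, and the value is (15)·(16/19) − 9 = 69/19.
For Column: with q = P(E), equating A's and B's payoffs gives 3q + 3 = −16q + 7 ⇒ q = 4/19.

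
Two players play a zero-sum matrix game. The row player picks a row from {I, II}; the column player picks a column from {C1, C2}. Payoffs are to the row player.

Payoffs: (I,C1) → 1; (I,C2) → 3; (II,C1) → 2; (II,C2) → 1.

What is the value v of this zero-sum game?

5/3

Row minima: I → 1, II → 1; maximin = 1.
Column maxima: C1 → 2, C2 → 3; minimax = 2.
1 ≠ 2, so there is no saddle point; optimal play is mixed.
Let the row player play I with probability p. Expected payoff against C1: 1p + 2(1−p) = −p + 2; against C2: 3p + 1(1−p) = 2p + 1.
Setting these equal: −p + 2 = 2p + 1 ⇒ −3p = -1 ⇒ p = 1/3, and the value is (-1)·(1/3) + 2 = 5/3.
For the column player: with q = P(C1), equating I's and II's payoffs gives −2q + 3 = q + 1 ⇒ q = 2/3.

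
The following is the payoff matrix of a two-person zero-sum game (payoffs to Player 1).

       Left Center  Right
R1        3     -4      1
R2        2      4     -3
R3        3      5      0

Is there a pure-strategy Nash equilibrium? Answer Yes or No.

Row minima: R1 → -4, R2 → -3, R3 → 0; maximin = 0.
Column maxima: Left → 3, Center → 5, Right → 1; minimax = 1.
0 ≠ 1, so no pure-strategy equilibrium exists.

No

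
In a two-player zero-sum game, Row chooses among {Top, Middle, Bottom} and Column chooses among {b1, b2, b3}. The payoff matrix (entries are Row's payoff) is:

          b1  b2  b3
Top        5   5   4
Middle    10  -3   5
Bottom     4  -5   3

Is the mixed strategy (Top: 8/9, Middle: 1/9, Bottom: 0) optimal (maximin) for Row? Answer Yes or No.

Yes

Against b1 this mix gives (8/9)·5 + (1/9)·10 = 50/9.
Against b2 this mix gives (8/9)·5 + (1/9)·(-3) = 37/9.
Against b3 this mix gives (8/9)·4 + (1/9)·5 = 37/9.
All of Column's active replies (b2, b3) yield 37/9, and no column does worse for Row. The mix makes Column indifferent and guarantees 37/9, so it is optimal.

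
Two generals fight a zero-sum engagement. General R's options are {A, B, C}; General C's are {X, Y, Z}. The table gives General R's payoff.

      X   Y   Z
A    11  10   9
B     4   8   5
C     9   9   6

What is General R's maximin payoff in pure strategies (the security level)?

9

Row minima: A → 9, B → 4, C → 6.
The best of these is 9.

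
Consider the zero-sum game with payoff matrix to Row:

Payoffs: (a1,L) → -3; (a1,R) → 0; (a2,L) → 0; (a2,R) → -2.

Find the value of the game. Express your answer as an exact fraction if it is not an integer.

-6/5

Row minima: a1 → -3, a2 → -2; maximin = -2.
Column maxima: L → 0, R → 0; minimax = 0.
-2 ≠ 0, so there is no saddle point; optimal play is mixed.
Let Row play a1 with probability p. Expected payoff against L: (-3)p + 0(1−p) = −3p; against R: 0p + (-2)(1−p) = 2p − 2.
Setting these equal: −3p = 2p − 2 ⇒ −5p = -2 ⇒ p = 2/5, and the value is (-3)·(2/5) = -6/5.
For Column: with q = P(L), equating a1's and a2's payoffs gives −3q = 2q − 2 ⇒ q = 2/5.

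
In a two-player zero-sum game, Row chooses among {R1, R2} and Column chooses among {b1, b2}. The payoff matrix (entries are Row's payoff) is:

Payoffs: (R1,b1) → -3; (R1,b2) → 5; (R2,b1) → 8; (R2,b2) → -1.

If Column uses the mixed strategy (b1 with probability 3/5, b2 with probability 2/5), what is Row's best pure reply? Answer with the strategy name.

Expected payoff of R1: (3/5)·(-3) + (2/5)·5 = 1/5.
Expected payoff of R2: (3/5)·8 + (2/5)·(-1) = 22/5.
The largest is 22/5, so Row's best response is R2.

R2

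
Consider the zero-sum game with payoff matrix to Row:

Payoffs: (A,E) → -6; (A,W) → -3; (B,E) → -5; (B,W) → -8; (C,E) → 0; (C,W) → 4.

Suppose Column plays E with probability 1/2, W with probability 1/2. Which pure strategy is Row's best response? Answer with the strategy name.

C

Expected payoff of A: (1/2)·(-6) + (1/2)·(-3) = -9/2.
Expected payoff of B: (1/2)·(-5) + (1/2)·(-8) = -13/2.
Expected payoff of C: (1/2)·0 + (1/2)·4 = 2.
The largest is 2, so Row's best response is C.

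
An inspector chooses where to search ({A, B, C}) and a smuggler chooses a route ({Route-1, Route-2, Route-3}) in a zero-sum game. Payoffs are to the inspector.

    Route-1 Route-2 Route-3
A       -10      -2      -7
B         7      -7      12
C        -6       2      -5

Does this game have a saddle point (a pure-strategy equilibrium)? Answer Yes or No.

No

Row minima: A → -10, B → -7, C → -6; maximin = -6.
Column maxima: Route-1 → 7, Route-2 → 2, Route-3 → 12; minimax = 2.
-6 ≠ 2, so no pure-strategy equilibrium exists.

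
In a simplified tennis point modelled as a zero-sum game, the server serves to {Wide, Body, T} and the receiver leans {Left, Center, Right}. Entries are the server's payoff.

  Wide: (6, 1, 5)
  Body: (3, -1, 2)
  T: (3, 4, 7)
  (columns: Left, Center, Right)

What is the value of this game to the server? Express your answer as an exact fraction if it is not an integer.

Row minima: Wide → 1, Body → -1, T → 3; maximin = 3.
Column maxima: Left → 6, Center → 4, Right → 7; minimax = 4.
3 ≠ 4, so there is no saddle point; optimal play is mixed.
Body is strictly dominated by Wide, so the server never plays it.
Right is strictly dominated by Center (it gives the server strictly more in every row), so the receiver never plays it.
On the remaining 2×2 (Wide, T vs Left, Center):
Let the server play Wide with probability p. Expected payoff against Left: 6p + 3(1−p) = 3p + 3; against Center: 1p + 4(1−p) = −3p + 4.
Setting these equal: 3p + 3 = −3p + 4 ⇒ 6p = 1 ⇒ p = 1/6, and the value is (3)·(1/6) + 3 = 7/2.
For the receiver: with q = P(Left), equating Wide's and T's payoffs gives 5q + 1 = −q + 4 ⇒ q = 1/2.

7/2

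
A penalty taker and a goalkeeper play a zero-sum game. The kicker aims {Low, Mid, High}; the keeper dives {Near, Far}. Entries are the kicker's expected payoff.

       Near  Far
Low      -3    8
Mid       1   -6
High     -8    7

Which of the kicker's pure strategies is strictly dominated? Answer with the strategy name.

Low gives a strictly higher payoff than High against every column: -3 > -8, 8 > 7.
So High is strictly dominated and the kicker never plays it.

High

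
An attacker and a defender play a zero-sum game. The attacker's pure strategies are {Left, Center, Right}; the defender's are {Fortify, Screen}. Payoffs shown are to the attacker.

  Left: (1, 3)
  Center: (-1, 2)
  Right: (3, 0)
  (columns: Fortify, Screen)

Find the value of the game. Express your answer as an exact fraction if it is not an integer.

Row minima: Left → 1, Center → -1, Right → 0; maximin = 1.
Column maxima: Fortify → 3, Screen → 3; minimax = 3.
1 ≠ 3, so there is no saddle point; optimal play is mixed.
Center is strictly dominated by Left, so the attacker never plays it.
On the remaining 2×2 (Left, Right vs Fortify, Screen):
Let the attacker play Left with probability p. Expected payoff against Fortify: 1p + 3(1−p) = −2p + 3; against Screen: 3p + 0(1−p) = 3p.
Setting these equal: −2p + 3 = 3p ⇒ −5p = -3 ⇒ p = 3/5, and the value is (-2)·(3/5) + 3 = 9/5.
For the defender: with q = P(Fortify), equating Left's and Right's payoffs gives −2q + 3 = 3q ⇒ q = 3/5.

9/5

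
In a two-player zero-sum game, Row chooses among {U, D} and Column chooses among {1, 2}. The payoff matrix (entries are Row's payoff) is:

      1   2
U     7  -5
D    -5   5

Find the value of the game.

5/11

Row minima: U → -5, D → -5; maximin = -5.
Column maxima: 1 → 7, 2 → 5; minimax = 5.
-5 ≠ 5, so there is no saddle point; optimal play is mixed.
Let Row play U with probability p. Expected payoff against 1: 7p + (-5)(1−p) = 12p − 5; against 2: (-5)p + 5(1−p) = −10p + 5.
Setting these equal: 12p − 5 = −10p + 5 ⇒ 22p = 10 ⇒ p = 5/11, and the value is (12)·(5/11) − 5 = 5/11.
For Column: with q = P(1), equating U's and D's payoffs gives 12q − 5 = −10q + 5 ⇒ q = 5/11.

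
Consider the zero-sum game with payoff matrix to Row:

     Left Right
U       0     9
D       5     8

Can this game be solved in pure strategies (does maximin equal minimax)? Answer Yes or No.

Row minima: U → 0, D → 5; maximin = 5.
Column maxima: Left → 5, Right → 9; minimax = 5.
maximin = minimax = 5, so a saddle point exists.

Yes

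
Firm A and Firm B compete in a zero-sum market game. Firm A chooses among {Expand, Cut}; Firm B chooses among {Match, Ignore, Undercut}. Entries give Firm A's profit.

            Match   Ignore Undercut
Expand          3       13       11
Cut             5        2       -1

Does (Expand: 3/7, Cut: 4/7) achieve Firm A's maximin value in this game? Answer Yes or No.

Against Match this mix gives (3/7)·3 + (4/7)·5 = 29/7.
Against Ignore this mix gives (3/7)·13 + (4/7)·2 = 47/7.
Against Undercut this mix gives (3/7)·11 + (4/7)·(-1) = 29/7.
All of Firm B's active replies (Match, Undercut) yield 29/7, and no column does worse for Firm A. The mix makes Firm B indifferent and guarantees 29/7, so it is optimal.

Yes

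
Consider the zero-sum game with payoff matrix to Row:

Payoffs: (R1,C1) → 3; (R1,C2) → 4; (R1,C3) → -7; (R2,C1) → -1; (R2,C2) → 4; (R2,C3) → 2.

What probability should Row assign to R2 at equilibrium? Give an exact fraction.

10/13

Row minima: R1 → -7, R2 → -1; maximin = -1.
Column maxima: C1 → 3, C2 → 4, C3 → 2; minimax = 2.
-1 ≠ 2, so there is no saddle point; optimal play is mixed.
C2 is strictly dominated by C1 (it gives Row strictly more in every row), so Column never plays it.
On the remaining 2×2 (R1, R2 vs C1, C3):
Let Row play R1 with probability p. Expected payoff against C1: 3p + (-1)(1−p) = 4p − 1; against C3: (-7)p + 2(1−p) = −9p + 2.
Setting these equal: 4p − 1 = −9p + 2 ⇒ 13p = 3 ⇒ p = 3/13, and the value is (4)·(3/13) − 1 = -1/13.
For Column: with q = P(C1), equating R1's and R2's payoffs gives 10q − 7 = −3q + 2 ⇒ q = 9/13.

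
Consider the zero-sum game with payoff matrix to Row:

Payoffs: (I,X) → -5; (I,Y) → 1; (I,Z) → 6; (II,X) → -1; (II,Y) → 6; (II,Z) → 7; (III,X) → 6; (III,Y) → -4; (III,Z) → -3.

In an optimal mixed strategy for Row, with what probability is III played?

Row minima: I → -5, II → -1, III → -4; maximin = -1.
Column maxima: X → 6, Y → 6, Z → 7; minimax = 6.
-1 ≠ 6, so there is no saddle point; optimal play is mixed.
I is strictly dominated by II, so Row never plays it.
Z is strictly dominated by Y (it gives Row strictly more in every row), so Column never plays it.
On the remaining 2×2 (II, III vs X, Y):
Let Row play II with probability p. Expected payoff against X: (-1)p + 6(1−p) = −7p + 6; against Y: 6p + (-4)(1−p) = 10p − 4.
Setting these equal: −7p + 6 = 10p − 4 ⇒ −17p = -10 ⇒ p = 10/17, and the value is (-7)·(10/17) + 6 = 32/17.
For Column: with q = P(X), equating II's and III's payoffs gives −7q + 6 = 10q − 4 ⇒ q = 10/17.

7/17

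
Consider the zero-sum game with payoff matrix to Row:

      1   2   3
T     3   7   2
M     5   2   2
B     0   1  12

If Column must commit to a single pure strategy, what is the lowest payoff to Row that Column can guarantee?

5

Column maxima: 1 → 5, 2 → 7, 3 → 12.
The smallest of these is 5.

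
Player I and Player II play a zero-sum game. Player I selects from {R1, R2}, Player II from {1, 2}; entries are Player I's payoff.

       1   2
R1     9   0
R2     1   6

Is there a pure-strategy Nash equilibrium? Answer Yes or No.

Row minima: R1 → 0, R2 → 1; maximin = 1.
Column maxima: 1 → 9, 2 → 6; minimax = 6.
1 ≠ 6, so no pure-strategy equilibrium exists.

No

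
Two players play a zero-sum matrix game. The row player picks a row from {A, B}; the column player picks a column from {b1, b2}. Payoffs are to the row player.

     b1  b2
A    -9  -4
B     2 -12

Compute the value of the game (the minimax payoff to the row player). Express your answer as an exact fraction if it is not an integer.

Row minima: A → -9, B → -12; maximin = -9.
Column maxima: b1 → 2, b2 → -4; minimax = -4.
-9 ≠ -4, so there is no saddle point; optimal play is mixed.
Let the row player play A with probability p. Expected payoff against b1: (-9)p + 2(1−p) = −11p + 2; against b2: (-4)p + (-12)(1−p) = 8p − 12.
Setting these equal: −11p + 2 = 8p − 12 ⇒ −19p = -14 ⇒ p = 14/19, and the value is (-11)·(14/19) + 2 = -116/19.
For the column player: with q = P(b1), equating A's and B's payoffs gives −5q − 4 = 14q − 12 ⇒ q = 8/19.

-116/19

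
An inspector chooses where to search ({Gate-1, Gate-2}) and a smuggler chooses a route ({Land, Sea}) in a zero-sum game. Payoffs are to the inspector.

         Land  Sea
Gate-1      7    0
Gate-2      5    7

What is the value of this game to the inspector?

49/9

Row minima: Gate-1 → 0, Gate-2 → 5; maximin = 5.
Column maxima: Land → 7, Sea → 7; minimax = 7.
5 ≠ 7, so there is no saddle point; optimal play is mixed.
Let the inspector play Gate-1 with probability p. Expected payoff against Land: 7p + 5(1−p) = 2p + 5; against Sea: 0p + 7(1−p) = −7p + 7.
Setting these equal: 2p + 5 = −7p + 7 ⇒ 9p = 2 ⇒ p = 2/9, and the value is (2)·(2/9) + 5 = 49/9.
For the smuggler: with q = P(Land), equating Gate-1's and Gate-2's payoffs gives 7q = −2q + 7 ⇒ q = 7/9.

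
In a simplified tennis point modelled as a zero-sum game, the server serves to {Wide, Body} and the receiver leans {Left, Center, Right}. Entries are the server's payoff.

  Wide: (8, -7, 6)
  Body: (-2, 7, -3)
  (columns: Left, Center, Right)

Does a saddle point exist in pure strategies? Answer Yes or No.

No

Row minima: Wide → -7, Body → -3; maximin = -3.
Column maxima: Left → 8, Center → 7, Right → 6; minimax = 6.
-3 ≠ 6, so no pure-strategy equilibrium exists.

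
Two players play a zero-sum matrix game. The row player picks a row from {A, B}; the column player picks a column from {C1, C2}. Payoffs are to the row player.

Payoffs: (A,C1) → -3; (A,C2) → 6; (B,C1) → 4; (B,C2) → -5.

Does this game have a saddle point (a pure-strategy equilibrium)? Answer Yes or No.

No

Row minima: A → -3, B → -5; maximin = -3.
Column maxima: C1 → 4, C2 → 6; minimax = 4.
-3 ≠ 4, so no pure-strategy equilibrium exists.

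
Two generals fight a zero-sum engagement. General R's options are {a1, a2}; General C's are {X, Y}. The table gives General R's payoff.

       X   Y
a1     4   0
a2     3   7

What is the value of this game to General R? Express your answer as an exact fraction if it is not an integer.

7/2

Row minima: a1 → 0, a2 → 3; maximin = 3.
Column maxima: X → 4, Y → 7; minimax = 4.
3 ≠ 4, so there is no saddle point; optimal play is mixed.
Let General R play a1 with probability p. Expected payoff against X: 4p + 3(1−p) = p + 3; against Y: 0p + 7(1−p) = −7p + 7.
Setting these equal: p + 3 = −7p + 7 ⇒ 8p = 4 ⇒ p = 1/2, and the value is (1)·(1/2) + 3 = 7/2.
For General C: with q = P(X), equating a1's and a2's payoffs gives 4q = −4q + 7 ⇒ q = 7/8.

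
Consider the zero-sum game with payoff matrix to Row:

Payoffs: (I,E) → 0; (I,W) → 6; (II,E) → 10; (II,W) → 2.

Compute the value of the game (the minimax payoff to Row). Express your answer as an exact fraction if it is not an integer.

30/7

Row minima: I → 0, II → 2; maximin = 2.
Column maxima: E → 10, W → 6; minimax = 6.
2 ≠ 6, so there is no saddle point; optimal play is mixed.
Let Row play I with probability p. Expected payoff against E: 0p + 10(1−p) = −10p + 10; against W: 6p + 2(1−p) = 4p + 2.
Setting these equal: −10p + 10 = 4p + 2 ⇒ −14p = -8 ⇒ p = 4/7, and the value is (-10)·(4/7) + 10 = 30/7.
For Column: with q = P(E), equating I's and II's payoffs gives −6q + 6 = 8q + 2 ⇒ q = 2/7.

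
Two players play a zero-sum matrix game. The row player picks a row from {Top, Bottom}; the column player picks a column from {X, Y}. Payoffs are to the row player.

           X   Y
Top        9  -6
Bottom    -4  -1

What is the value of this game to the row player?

Row minima: Top → -6, Bottom → -4; maximin = -4.
Column maxima: X → 9, Y → -1; minimax = -1.
-4 ≠ -1, so there is no saddle point; optimal play is mixed.
Let the row player play Top with probability p. Expected payoff against X: 9p + (-4)(1−p) = 13p − 4; against Y: (-6)p + (-1)(1−p) = −5p − 1.
Setting these equal: 13p − 4 = −5p − 1 ⇒ 18p = 3 ⇒ p = 1/6, and the value is (13)·(1/6) − 4 = -11/6.
For the column player: with q = P(X), equating Top's and Bottom's payoffs gives 15q − 6 = −3q − 1 ⇒ q = 5/18.

-11/6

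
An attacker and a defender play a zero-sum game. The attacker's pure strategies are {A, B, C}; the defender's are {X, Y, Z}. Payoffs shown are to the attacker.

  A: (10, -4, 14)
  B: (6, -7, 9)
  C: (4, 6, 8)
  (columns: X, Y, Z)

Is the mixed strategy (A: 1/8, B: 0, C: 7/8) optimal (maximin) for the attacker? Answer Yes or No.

Yes

Against X this mix gives (1/8)·10 + (7/8)·4 = 19/4.
Against Y this mix gives (1/8)·(-4) + (7/8)·6 = 19/4.
Against Z this mix gives (1/8)·14 + (7/8)·8 = 35/4.
All of the defender's active replies (X, Y) yield 19/4, and no column does worse for the attacker. The mix makes the defender indifferent and guarantees 19/4, so it is optimal.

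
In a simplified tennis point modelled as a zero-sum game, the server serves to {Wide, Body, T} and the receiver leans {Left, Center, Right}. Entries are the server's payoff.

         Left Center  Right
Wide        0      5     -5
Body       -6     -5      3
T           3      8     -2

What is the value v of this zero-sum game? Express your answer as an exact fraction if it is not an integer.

-3/14

Row minima: Wide → -5, Body → -6, T → -2; maximin = -2.
Column maxima: Left → 3, Center → 8, Right → 3; minimax = 3.
-2 ≠ 3, so there is no saddle point; optimal play is mixed.
Wide is strictly dominated by T, so the server never plays it.
Center is strictly dominated by Left (it gives the server strictly more in every row), so the receiver never plays it.
On the remaining 2×2 (Body, T vs Left, Right):
Let the server play Body with probability p. Expected payoff against Left: (-6)p + 3(1−p) = −9p + 3; against Right: 3p + (-2)(1−p) = 5p − 2.
Setting these equal: −9p + 3 = 5p − 2 ⇒ −14p = -5 ⇒ p = 5/14, and the value is (-9)·(5/14) + 3 = -3/14.
For the receiver: with q = P(Left), equating Body's and T's payoffs gives −9q + 3 = 5q − 2 ⇒ q = 5/14.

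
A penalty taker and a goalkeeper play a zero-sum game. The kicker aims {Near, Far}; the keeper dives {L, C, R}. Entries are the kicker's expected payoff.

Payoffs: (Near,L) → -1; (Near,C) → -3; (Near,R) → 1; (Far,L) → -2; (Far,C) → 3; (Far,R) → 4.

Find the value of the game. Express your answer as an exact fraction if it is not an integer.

-9/7

Row minima: Near → -3, Far → -2; maximin = -2.
Column maxima: L → -1, C → 3, R → 4; minimax = -1.
-2 ≠ -1, so there is no saddle point; optimal play is mixed.
R is strictly dominated by L (it gives the kicker strictly more in every row), so the keeper never plays it.
On the remaining 2×2 (Near, Far vs L, C):
Let the kicker play Near with probability p. Expected payoff against L: (-1)p + (-2)(1−p) = p − 2; against C: (-3)p + 3(1−p) = −6p + 3.
Setting these equal: p − 2 = −6p + 3 ⇒ 7p = 5 ⇒ p = 5/7, and the value is (1)·(5/7) − 2 = -9/7.
For the keeper: with q = P(L), equating Near's and Far's payoffs gives 2q − 3 = −5q + 3 ⇒ q = 6/7.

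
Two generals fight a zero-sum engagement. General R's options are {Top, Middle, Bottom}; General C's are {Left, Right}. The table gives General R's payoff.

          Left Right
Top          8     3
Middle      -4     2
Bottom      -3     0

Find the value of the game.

3

Row minima: Top → 3, Middle → -4, Bottom → -3; maximin = 3.
Column maxima: Left → 8, Right → 3; minimax = 3.
Since maximin = minimax = 3, there is a saddle point and the value is 3.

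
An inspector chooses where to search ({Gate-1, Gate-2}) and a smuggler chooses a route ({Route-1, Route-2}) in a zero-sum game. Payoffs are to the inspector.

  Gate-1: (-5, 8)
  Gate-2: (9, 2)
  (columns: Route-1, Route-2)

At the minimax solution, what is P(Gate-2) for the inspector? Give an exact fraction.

Row minima: Gate-1 → -5, Gate-2 → 2; maximin = 2.
Column maxima: Route-1 → 9, Route-2 → 8; minimax = 8.
2 ≠ 8, so there is no saddle point; optimal play is mixed.
Let the inspector play Gate-1 with probability p. Expected payoff against Route-1: (-5)p + 9(1−p) = −14p + 9; against Route-2: 8p + 2(1−p) = 6p + 2.
Setting these equal: −14p + 9 = 6p + 2 ⇒ −20p = -7 ⇒ p = 7/20, and the value is (-14)·(7/20) + 9 = 41/10.
For the smuggler: with q = P(Route-1), equating Gate-1's and Gate-2's payoffs gives −13q + 8 = 7q + 2 ⇒ q = 3/10.

13/20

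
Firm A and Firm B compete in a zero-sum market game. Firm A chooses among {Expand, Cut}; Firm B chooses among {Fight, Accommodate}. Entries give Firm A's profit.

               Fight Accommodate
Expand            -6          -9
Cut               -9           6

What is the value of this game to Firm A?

Row minima: Expand → -9, Cut → -9; maximin = -9.
Column maxima: Fight → -6, Accommodate → 6; minimax = -6.
-9 ≠ -6, so there is no saddle point; optimal play is mixed.
Let Firm A play Expand with probability p. Expected payoff against Fight: (-6)p + (-9)(1−p) = 3p − 9; against Accommodate: (-9)p + 6(1−p) = −15p + 6.
Setting these equal: 3p − 9 = −15p + 6 ⇒ 18p = 15 ⇒ p = 5/6, and the value is (3)·(5/6) − 9 = -13/2.
For Firm B: with q = P(Fight), equating Expand's and Cut's payoffs gives 3q − 9 = −15q + 6 ⇒ q = 5/6.

-13/2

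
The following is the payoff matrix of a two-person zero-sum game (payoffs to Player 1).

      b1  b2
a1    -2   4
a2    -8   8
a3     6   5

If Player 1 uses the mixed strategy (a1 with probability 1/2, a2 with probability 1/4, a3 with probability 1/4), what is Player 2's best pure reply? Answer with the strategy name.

If Player 2 plays b1, Player 1's expected payoff is (1/2)·(-2) + (1/4)·(-8) + (1/4)·6 = -3/2.
If Player 2 plays b2, Player 1's expected payoff is (1/2)·4 + (1/4)·8 + (1/4)·5 = 21/4.
Player 2 minimizes Player 1's payoff; the smallest is -3/2, so the best response is b1.

b1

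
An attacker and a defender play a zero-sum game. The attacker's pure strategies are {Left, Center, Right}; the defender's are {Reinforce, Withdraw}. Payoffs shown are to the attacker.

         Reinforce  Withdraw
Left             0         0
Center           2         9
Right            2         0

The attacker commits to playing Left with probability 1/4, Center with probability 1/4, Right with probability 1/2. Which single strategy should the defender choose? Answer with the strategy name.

If the defender plays Reinforce, the attacker's expected payoff is (1/4)·0 + (1/4)·2 + (1/2)·2 = 3/2.
If the defender plays Withdraw, the attacker's expected payoff is (1/4)·0 + (1/4)·9 + (1/2)·0 = 9/4.
The defender minimizes the attacker's payoff; the smallest is 3/2, so the best response is Reinforce.

Reinforce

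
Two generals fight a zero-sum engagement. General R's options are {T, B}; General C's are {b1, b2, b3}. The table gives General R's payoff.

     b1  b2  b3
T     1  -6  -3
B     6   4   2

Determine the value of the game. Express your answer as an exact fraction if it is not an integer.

2

Row minima: T → -6, B → 2; maximin = 2.
Column maxima: b1 → 6, b2 → 4, b3 → 2; minimax = 2.
Since maximin = minimax = 2, there is a saddle point and the value is 2.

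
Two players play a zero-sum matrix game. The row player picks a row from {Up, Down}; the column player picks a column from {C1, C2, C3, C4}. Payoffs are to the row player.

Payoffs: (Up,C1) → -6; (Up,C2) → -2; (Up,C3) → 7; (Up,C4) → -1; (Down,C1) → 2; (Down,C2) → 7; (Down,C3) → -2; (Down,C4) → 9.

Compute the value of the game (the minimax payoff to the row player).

2/17

Row minima: Up → -6, Down → -2; maximin = -2.
Column maxima: C1 → 2, C2 → 7, C3 → 7, C4 → 9; minimax = 2.
-2 ≠ 2, so there is no saddle point; optimal play is mixed.
C2 is strictly dominated by C1 (it gives the row player strictly more in every row), so the column player never plays it.
C4 is strictly dominated by C1 (it gives the row player strictly more in every row), so the column player never plays it.
On the remaining 2×2 (Up, Down vs C1, C3):
Let the row player play Up with probability p. Expected payoff against C1: (-6)p + 2(1−p) = −8p + 2; against C3: 7p + (-2)(1−p) = 9p − 2.
Setting these equal: −8p + 2 = 9p − 2 ⇒ −17p = -4 ⇒ p = 4/17, and the value is (-8)·(4/17) + 2 = 2/17.
For the column player: with q = P(C1), equating Up's and Down's payoffs gives −13q + 7 = 4q − 2 ⇒ q = 9/17.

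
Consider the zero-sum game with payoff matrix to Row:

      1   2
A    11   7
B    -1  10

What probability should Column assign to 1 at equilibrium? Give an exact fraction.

Row minima: A → 7, B → -1; maximin = 7.
Column maxima: 1 → 11, 2 → 10; minimax = 10.
7 ≠ 10, so there is no saddle point; optimal play is mixed.
Let Row play A with probability p. Expected payoff against 1: 11p + (-1)(1−p) = 12p − 1; against 2: 7p + 10(1−p) = −3p + 10.
Setting these equal: 12p − 1 = −3p + 10 ⇒ 15p = 11 ⇒ p = 11/15, and the value is (12)·(11/15) − 1 = 39/5.
For Column: with q = P(1), equating A's and B's payoffs gives 4q + 7 = −11q + 10 ⇒ q = 1/5.

1/5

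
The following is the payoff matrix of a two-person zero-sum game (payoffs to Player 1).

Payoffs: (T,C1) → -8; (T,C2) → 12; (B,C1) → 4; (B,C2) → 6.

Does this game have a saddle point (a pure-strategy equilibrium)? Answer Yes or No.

Row minima: T → -8, B → 4; maximin = 4.
Column maxima: C1 → 4, C2 → 12; minimax = 4.
maximin = minimax = 4, so a saddle point exists.

Yes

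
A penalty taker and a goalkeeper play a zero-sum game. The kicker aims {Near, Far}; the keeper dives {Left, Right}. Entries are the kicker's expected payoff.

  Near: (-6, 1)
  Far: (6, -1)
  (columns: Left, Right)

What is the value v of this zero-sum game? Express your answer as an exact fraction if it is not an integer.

Row minima: Near → -6, Far → -1; maximin = -1.
Column maxima: Left → 6, Right → 1; minimax = 1.
-1 ≠ 1, so there is no saddle point; optimal play is mixed.
Let the kicker play Near with probability p. Expected payoff against Left: (-6)p + 6(1−p) = −12p + 6; against Right: 1p + (-1)(1−p) = 2p − 1.
Setting these equal: −12p + 6 = 2p − 1 ⇒ −14p = -7 ⇒ p = 1/2, and the value is (-12)·(1/2) + 6 = 0.
For the keeper: with q = P(Left), equating Near's and Far's payoffs gives −7q + 1 = 7q − 1 ⇒ q = 1/7.

0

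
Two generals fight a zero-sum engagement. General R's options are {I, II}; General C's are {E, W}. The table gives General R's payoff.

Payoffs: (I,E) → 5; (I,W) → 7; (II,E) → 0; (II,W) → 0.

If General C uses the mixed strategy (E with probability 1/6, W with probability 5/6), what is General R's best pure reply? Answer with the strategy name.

I

Expected payoff of I: (1/6)·5 + (5/6)·7 = 20/3.
Expected payoff of II: (1/6)·0 + (5/6)·0 = 0.
The largest is 20/3, so General R's best response is I.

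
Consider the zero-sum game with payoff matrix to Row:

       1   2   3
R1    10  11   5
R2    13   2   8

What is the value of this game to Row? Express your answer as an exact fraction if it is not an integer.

Row minima: R1 → 5, R2 → 2; maximin = 5.
Column maxima: 1 → 13, 2 → 11, 3 → 8; minimax = 8.
5 ≠ 8, so there is no saddle point; optimal play is mixed.
1 is strictly dominated by 3 (it gives Row strictly more in every row), so Column never plays it.
On the remaining 2×2 (R1, R2 vs 2, 3):
Let Row play R1 with probability p. Expected payoff against 2: 11p + 2(1−p) = 9p + 2; against 3: 5p + 8(1−p) = −3p + 8.
Setting these equal: 9p + 2 = −3p + 8 ⇒ 12p = 6 ⇒ p = 1/2, and the value is (9)·(1/2) + 2 = 13/2.
For Column: with q = P(2), equating R1's and R2's payoffs gives 6q + 5 = −6q + 8 ⇒ q = 1/4.

13/2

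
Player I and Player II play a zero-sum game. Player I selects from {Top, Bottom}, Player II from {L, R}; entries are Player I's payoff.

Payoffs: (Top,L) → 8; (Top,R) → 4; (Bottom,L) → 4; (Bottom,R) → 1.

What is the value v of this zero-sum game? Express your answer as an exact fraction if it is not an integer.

Row minima: Top → 4, Bottom → 1; maximin = 4.
Column maxima: L → 8, R → 4; minimax = 4.
Since maximin = minimax = 4, there is a saddle point and the value is 4.

4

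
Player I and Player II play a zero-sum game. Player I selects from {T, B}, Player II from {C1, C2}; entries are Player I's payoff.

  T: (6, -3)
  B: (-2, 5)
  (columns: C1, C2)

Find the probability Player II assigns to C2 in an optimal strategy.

1/2

Row minima: T → -3, B → -2; maximin = -2.
Column maxima: C1 → 6, C2 → 5; minimax = 5.
-2 ≠ 5, so there is no saddle point; optimal play is mixed.
Let Player I play T with probability p. Expected payoff against C1: 6p + (-2)(1−p) = 8p − 2; against C2: (-3)p + 5(1−p) = −8p + 5.
Setting these equal: 8p − 2 = −8p + 5 ⇒ 16p = 7 ⇒ p = 7/16, and the value is (8)·(7/16) − 2 = 3/2.
For Player II: with q = P(C1), equating T's and B's payoffs gives 9q − 3 = −7q + 5 ⇒ q = 1/2.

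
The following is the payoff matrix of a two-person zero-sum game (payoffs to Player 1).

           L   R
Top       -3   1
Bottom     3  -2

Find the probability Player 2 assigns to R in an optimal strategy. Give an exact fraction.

2/3

Row minima: Top → -3, Bottom → -2; maximin = -2.
Column maxima: L → 3, R → 1; minimax = 1.
-2 ≠ 1, so there is no saddle point; optimal play is mixed.
Let Player 1 play Top with probability p. Expected payoff against L: (-3)p + 3(1−p) = −6p + 3; against R: 1p + (-2)(1−p) = 3p − 2.
Setting these equal: −6p + 3 = 3p − 2 ⇒ −9p = -5 ⇒ p = 5/9, and the value is (-6)·(5/9) + 3 = -1/3.
For Player 2: with q = P(L), equating Top's and Bottom's payoffs gives −4q + 1 = 5q − 2 ⇒ q = 1/3.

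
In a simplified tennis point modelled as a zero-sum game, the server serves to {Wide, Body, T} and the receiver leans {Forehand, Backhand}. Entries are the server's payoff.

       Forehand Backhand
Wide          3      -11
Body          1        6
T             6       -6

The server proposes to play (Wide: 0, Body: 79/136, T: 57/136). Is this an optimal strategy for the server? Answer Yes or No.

Against Forehand this mix gives (79/136)·1 + (57/136)·6 = 421/136.
Against Backhand this mix gives (79/136)·6 + (57/136)·(-6) = 33/34.
The receiver will play Backhand, holding the server to 33/34. Shifting weight toward the row that does better against Backhand would raise this floor (the equalizing mix achieves 42/17 against both Backhand and Forehand), so the proposed strategy is not optimal.

No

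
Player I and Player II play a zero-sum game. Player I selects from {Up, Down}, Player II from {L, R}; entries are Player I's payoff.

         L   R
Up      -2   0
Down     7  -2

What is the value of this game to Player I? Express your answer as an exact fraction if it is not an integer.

-4/11

Row minima: Up → -2, Down → -2; maximin = -2.
Column maxima: L → 7, R → 0; minimax = 0.
-2 ≠ 0, so there is no saddle point; optimal play is mixed.
Let Player I play Up with probability p. Expected payoff against L: (-2)p + 7(1−p) = −9p + 7; against R: 0p + (-2)(1−p) = 2p − 2.
Setting these equal: −9p + 7 = 2p − 2 ⇒ −11p = -9 ⇒ p = 9/11, and the value is (-9)·(9/11) + 7 = -4/11.
For Player II: with q = P(L), equating Up's and Down's payoffs gives −2q = 9q − 2 ⇒ q = 2/11.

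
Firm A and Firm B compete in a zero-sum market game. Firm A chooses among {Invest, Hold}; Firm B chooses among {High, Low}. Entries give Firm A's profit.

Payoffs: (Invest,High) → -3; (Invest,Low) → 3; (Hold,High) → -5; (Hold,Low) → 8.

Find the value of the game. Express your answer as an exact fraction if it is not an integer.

-3

Row minima: Invest → -3, Hold → -5; maximin = -3.
Column maxima: High → -3, Low → 8; minimax = -3.
Since maximin = minimax = -3, there is a saddle point and the value is -3.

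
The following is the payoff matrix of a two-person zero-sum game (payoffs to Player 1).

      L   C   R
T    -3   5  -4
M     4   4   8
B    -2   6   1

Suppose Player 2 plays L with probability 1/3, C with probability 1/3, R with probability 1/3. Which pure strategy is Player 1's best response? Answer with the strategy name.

M

Expected payoff of T: (1/3)·(-3) + (1/3)·5 + (1/3)·(-4) = -2/3.
Expected payoff of M: (1/3)·4 + (1/3)·4 + (1/3)·8 = 16/3.
Expected payoff of B: (1/3)·(-2) + (1/3)·6 + (1/3)·1 = 5/3.
The largest is 16/3, so Player 1's best response is M.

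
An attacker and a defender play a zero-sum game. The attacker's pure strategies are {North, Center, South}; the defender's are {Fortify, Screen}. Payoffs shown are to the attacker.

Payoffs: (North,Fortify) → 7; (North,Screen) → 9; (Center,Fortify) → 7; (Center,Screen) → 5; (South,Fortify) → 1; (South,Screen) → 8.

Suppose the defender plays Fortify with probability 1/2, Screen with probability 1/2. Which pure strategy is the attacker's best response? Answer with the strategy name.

North

Expected payoff of North: (1/2)·7 + (1/2)·9 = 8.
Expected payoff of Center: (1/2)·7 + (1/2)·5 = 6.
Expected payoff of South: (1/2)·1 + (1/2)·8 = 9/2.
The largest is 8, so the attacker's best response is North.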